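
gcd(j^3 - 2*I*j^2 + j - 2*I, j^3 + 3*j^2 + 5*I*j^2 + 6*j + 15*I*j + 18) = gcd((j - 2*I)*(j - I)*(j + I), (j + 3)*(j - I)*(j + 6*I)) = j - I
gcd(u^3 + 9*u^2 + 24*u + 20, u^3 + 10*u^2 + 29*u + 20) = u + 5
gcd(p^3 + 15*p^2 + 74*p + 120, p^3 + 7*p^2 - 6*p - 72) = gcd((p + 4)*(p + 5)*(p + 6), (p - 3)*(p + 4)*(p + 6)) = p^2 + 10*p + 24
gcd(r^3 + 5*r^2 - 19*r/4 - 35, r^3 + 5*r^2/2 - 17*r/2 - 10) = r^2 + 3*r/2 - 10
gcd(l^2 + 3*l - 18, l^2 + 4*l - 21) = l - 3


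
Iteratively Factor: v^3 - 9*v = (v - 3)*(v^2 + 3*v) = (v - 3)*(v + 3)*(v)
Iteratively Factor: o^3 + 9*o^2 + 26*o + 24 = (o + 3)*(o^2 + 6*o + 8) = (o + 3)*(o + 4)*(o + 2)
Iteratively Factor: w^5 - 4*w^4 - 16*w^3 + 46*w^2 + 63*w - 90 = (w + 3)*(w^4 - 7*w^3 + 5*w^2 + 31*w - 30) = (w + 2)*(w + 3)*(w^3 - 9*w^2 + 23*w - 15) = (w - 1)*(w + 2)*(w + 3)*(w^2 - 8*w + 15) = (w - 5)*(w - 1)*(w + 2)*(w + 3)*(w - 3)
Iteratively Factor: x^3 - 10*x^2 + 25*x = (x - 5)*(x^2 - 5*x) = (x - 5)^2*(x)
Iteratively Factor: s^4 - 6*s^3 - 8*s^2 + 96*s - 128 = (s - 4)*(s^3 - 2*s^2 - 16*s + 32) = (s - 4)*(s + 4)*(s^2 - 6*s + 8) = (s - 4)*(s - 2)*(s + 4)*(s - 4)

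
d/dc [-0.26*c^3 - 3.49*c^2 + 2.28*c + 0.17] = -0.78*c^2 - 6.98*c + 2.28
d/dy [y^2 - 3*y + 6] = 2*y - 3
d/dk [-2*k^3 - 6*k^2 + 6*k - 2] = -6*k^2 - 12*k + 6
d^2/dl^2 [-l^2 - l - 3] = -2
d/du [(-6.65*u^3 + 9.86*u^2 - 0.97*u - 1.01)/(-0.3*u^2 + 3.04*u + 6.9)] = (1.995*u^4 - 40.432*u^3 - 107.9716*u^2 + 135.462*u - 3.6226)/(0.09*u^4 - 1.824*u^3 + 5.1016*u^2 + 41.952*u + 47.61)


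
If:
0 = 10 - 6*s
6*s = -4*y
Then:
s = 5/3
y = -5/2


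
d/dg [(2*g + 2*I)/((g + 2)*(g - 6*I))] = 2*((g + 2)*(g - 6*I) - (g + 2)*(g + I) - (g - 6*I)*(g + I))/((g + 2)^2*(g - 6*I)^2)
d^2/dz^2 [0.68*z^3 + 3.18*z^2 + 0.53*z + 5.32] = 4.08*z + 6.36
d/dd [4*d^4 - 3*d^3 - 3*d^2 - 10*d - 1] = 16*d^3 - 9*d^2 - 6*d - 10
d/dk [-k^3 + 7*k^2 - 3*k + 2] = -3*k^2 + 14*k - 3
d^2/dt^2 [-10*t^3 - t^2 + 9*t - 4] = -60*t - 2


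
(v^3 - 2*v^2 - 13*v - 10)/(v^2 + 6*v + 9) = (v^3 - 2*v^2 - 13*v - 10)/(v^2 + 6*v + 9)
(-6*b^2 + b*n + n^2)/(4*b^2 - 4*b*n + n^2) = (-3*b - n)/(2*b - n)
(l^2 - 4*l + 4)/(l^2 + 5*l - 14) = (l - 2)/(l + 7)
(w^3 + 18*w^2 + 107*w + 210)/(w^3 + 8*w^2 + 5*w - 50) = (w^2 + 13*w + 42)/(w^2 + 3*w - 10)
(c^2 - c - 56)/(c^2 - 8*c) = (c + 7)/c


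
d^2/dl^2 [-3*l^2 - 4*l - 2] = -6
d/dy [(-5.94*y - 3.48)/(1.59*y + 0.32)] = (5.775516*y + 1.162368)/(1.59*y + 0.32)^3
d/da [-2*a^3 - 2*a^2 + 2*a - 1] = -6*a^2 - 4*a + 2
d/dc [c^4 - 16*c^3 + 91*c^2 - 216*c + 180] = 4*c^3 - 48*c^2 + 182*c - 216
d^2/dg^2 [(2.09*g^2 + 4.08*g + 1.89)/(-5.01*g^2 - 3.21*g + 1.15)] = (-137.593638*g^3 - 356.884344*g^2 - 323.412534*g - 96.378658)/(125.751501*g^6 + 241.713963*g^5 + 68.275278*g^4 - 77.890329*g^3 - 15.67197*g^2 + 12.735675*g - 1.520875)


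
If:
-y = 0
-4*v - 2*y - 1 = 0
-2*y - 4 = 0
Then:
No Solution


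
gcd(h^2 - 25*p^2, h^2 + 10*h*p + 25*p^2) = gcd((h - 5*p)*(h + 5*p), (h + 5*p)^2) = h + 5*p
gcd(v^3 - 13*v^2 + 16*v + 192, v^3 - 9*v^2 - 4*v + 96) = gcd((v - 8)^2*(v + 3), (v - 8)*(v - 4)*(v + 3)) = v^2 - 5*v - 24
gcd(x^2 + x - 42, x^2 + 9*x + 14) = x + 7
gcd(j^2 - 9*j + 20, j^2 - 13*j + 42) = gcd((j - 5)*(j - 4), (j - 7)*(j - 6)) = 1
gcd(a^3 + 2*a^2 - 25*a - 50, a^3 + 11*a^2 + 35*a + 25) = a + 5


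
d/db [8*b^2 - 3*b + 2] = 16*b - 3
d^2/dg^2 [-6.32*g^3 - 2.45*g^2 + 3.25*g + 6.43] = -37.92*g - 4.9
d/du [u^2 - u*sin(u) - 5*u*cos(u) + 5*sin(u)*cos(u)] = 5*u*sin(u) - u*cos(u) + 2*u - sin(u) - 5*cos(u) + 5*cos(2*u)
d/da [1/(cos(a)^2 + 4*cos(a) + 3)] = 2*(cos(a) + 2)*sin(a)/(cos(a)^2 + 4*cos(a) + 3)^2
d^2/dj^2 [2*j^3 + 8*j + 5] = 12*j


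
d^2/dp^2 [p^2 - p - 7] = 2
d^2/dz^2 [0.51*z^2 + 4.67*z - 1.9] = 1.02000000000000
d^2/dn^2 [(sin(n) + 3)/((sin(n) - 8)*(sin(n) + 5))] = (-sin(n)^5 - 15*sin(n)^4 - 211*sin(n)^3 - 369*sin(n)^2 - 1054*sin(n) + 54)/((sin(n) - 8)^3*(sin(n) + 5)^3)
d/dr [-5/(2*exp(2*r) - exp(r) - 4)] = (20*exp(r) - 5)*exp(r)/(-2*exp(2*r) + exp(r) + 4)^2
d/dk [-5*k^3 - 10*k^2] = 5*k*(-3*k - 4)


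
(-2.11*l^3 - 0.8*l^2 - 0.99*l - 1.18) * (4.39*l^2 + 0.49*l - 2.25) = -9.2629*l^5 - 4.5459*l^4 + 0.00939999999999941*l^3 - 3.8653*l^2 + 1.6493*l + 2.655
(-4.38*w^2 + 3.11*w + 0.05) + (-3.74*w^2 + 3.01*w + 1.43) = -8.12*w^2 + 6.12*w + 1.48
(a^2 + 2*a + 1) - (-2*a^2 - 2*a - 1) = 3*a^2 + 4*a + 2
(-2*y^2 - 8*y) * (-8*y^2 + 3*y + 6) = 16*y^4 + 58*y^3 - 36*y^2 - 48*y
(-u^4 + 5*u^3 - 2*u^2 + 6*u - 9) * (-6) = 6*u^4 - 30*u^3 + 12*u^2 - 36*u + 54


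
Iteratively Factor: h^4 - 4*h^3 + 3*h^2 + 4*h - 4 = (h - 1)*(h^3 - 3*h^2 + 4) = (h - 2)*(h - 1)*(h^2 - h - 2) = (h - 2)*(h - 1)*(h + 1)*(h - 2)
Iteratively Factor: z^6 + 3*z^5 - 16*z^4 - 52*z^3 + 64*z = (z)*(z^5 + 3*z^4 - 16*z^3 - 52*z^2 + 64) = z*(z - 1)*(z^4 + 4*z^3 - 12*z^2 - 64*z - 64) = z*(z - 1)*(z + 4)*(z^3 - 12*z - 16) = z*(z - 1)*(z + 2)*(z + 4)*(z^2 - 2*z - 8) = z*(z - 4)*(z - 1)*(z + 2)*(z + 4)*(z + 2)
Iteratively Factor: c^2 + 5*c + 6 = (c + 3)*(c + 2)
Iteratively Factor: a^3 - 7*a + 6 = (a + 3)*(a^2 - 3*a + 2) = (a - 1)*(a + 3)*(a - 2)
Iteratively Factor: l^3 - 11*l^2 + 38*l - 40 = (l - 4)*(l^2 - 7*l + 10) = (l - 4)*(l - 2)*(l - 5)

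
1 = 1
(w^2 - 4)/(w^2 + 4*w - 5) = (w^2 - 4)/(w^2 + 4*w - 5)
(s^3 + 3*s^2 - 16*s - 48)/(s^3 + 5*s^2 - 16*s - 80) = (s + 3)/(s + 5)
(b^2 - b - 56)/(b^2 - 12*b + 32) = (b + 7)/(b - 4)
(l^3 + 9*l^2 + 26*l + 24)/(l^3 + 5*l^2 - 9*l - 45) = (l^2 + 6*l + 8)/(l^2 + 2*l - 15)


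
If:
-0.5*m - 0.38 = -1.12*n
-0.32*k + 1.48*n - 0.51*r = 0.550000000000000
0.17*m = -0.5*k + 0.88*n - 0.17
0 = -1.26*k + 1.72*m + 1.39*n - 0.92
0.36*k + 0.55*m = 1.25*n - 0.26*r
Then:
No Solution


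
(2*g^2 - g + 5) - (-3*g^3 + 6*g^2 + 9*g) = 3*g^3 - 4*g^2 - 10*g + 5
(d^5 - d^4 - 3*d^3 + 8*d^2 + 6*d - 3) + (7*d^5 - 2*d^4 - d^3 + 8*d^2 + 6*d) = 8*d^5 - 3*d^4 - 4*d^3 + 16*d^2 + 12*d - 3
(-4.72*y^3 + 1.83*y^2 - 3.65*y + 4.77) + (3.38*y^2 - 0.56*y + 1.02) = -4.72*y^3 + 5.21*y^2 - 4.21*y + 5.79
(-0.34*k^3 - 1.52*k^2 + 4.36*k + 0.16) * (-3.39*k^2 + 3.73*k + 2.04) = 1.1526*k^5 + 3.8846*k^4 - 21.1436*k^3 + 12.6196*k^2 + 9.4912*k + 0.3264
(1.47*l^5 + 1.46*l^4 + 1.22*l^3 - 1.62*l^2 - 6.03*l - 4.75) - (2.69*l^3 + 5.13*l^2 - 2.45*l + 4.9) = 1.47*l^5 + 1.46*l^4 - 1.47*l^3 - 6.75*l^2 - 3.58*l - 9.65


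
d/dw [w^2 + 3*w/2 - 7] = 2*w + 3/2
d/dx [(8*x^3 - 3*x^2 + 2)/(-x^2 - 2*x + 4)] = 2*(-4*x^4 - 16*x^3 + 51*x^2 - 10*x + 2)/(x^4 + 4*x^3 - 4*x^2 - 16*x + 16)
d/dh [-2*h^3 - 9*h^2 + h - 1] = -6*h^2 - 18*h + 1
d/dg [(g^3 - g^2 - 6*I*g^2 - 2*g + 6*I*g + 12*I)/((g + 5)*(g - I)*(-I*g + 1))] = 2*(3*g^4*(-1 + I) + 3*g^3*(2 + I) + 12*g^2*(3 + I) + 5*g*(18 - I) - 9 - 5*I)/(g^6 + 10*g^5 + 27*g^4 + 20*g^3 + 51*g^2 + 10*g + 25)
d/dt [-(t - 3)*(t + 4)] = -2*t - 1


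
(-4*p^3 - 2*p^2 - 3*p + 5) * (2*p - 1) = -8*p^4 - 4*p^2 + 13*p - 5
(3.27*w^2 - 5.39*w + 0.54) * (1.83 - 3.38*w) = -11.0526*w^3 + 24.2023*w^2 - 11.6889*w + 0.9882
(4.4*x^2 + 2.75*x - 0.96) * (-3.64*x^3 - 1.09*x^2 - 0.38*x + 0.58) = -16.016*x^5 - 14.806*x^4 - 1.1751*x^3 + 2.5534*x^2 + 1.9598*x - 0.5568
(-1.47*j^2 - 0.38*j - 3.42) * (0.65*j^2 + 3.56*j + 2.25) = -0.9555*j^4 - 5.4802*j^3 - 6.8833*j^2 - 13.0302*j - 7.695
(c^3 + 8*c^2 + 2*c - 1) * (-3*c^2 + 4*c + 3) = -3*c^5 - 20*c^4 + 29*c^3 + 35*c^2 + 2*c - 3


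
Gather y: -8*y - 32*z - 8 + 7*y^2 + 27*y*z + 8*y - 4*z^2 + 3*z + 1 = 7*y^2 + 27*y*z - 4*z^2 - 29*z - 7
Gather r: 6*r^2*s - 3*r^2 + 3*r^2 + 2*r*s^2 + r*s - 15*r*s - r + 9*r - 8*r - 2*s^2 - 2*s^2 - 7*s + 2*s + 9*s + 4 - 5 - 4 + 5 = 6*r^2*s + r*(2*s^2 - 14*s) - 4*s^2 + 4*s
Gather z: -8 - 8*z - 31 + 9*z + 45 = z + 6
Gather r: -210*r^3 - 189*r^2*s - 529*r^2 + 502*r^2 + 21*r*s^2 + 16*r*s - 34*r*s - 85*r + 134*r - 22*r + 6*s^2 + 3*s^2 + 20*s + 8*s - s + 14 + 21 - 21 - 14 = -210*r^3 + r^2*(-189*s - 27) + r*(21*s^2 - 18*s + 27) + 9*s^2 + 27*s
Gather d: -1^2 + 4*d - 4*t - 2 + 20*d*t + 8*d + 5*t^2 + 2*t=d*(20*t + 12) + 5*t^2 - 2*t - 3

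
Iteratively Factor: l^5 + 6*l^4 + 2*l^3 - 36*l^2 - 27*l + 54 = (l - 1)*(l^4 + 7*l^3 + 9*l^2 - 27*l - 54) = (l - 2)*(l - 1)*(l^3 + 9*l^2 + 27*l + 27) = (l - 2)*(l - 1)*(l + 3)*(l^2 + 6*l + 9) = (l - 2)*(l - 1)*(l + 3)^2*(l + 3)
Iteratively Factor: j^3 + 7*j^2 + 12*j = (j + 3)*(j^2 + 4*j) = (j + 3)*(j + 4)*(j)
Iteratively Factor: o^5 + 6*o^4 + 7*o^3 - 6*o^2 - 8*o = (o + 4)*(o^4 + 2*o^3 - o^2 - 2*o) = (o + 2)*(o + 4)*(o^3 - o) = (o - 1)*(o + 2)*(o + 4)*(o^2 + o) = o*(o - 1)*(o + 2)*(o + 4)*(o + 1)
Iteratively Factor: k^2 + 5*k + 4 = (k + 1)*(k + 4)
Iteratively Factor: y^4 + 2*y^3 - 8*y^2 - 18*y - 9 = (y + 1)*(y^3 + y^2 - 9*y - 9) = (y - 3)*(y + 1)*(y^2 + 4*y + 3) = (y - 3)*(y + 1)*(y + 3)*(y + 1)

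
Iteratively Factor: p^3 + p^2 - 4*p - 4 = (p + 2)*(p^2 - p - 2) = (p + 1)*(p + 2)*(p - 2)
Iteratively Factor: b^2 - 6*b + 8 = (b - 2)*(b - 4)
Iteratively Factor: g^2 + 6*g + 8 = (g + 2)*(g + 4)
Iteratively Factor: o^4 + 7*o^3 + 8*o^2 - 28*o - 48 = (o + 3)*(o^3 + 4*o^2 - 4*o - 16) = (o + 2)*(o + 3)*(o^2 + 2*o - 8) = (o - 2)*(o + 2)*(o + 3)*(o + 4)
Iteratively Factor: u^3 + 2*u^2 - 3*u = (u + 3)*(u^2 - u) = (u - 1)*(u + 3)*(u)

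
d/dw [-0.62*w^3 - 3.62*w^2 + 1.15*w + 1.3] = -1.86*w^2 - 7.24*w + 1.15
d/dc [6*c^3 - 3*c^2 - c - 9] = 18*c^2 - 6*c - 1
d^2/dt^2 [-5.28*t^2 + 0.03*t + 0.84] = -10.5600000000000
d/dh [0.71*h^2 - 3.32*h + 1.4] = 1.42*h - 3.32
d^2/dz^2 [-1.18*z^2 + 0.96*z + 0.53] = -2.36000000000000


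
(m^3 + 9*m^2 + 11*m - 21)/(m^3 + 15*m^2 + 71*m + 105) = (m - 1)/(m + 5)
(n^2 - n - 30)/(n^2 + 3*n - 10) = (n - 6)/(n - 2)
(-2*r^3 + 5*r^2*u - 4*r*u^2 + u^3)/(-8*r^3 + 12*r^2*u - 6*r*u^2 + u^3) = (r^2 - 2*r*u + u^2)/(4*r^2 - 4*r*u + u^2)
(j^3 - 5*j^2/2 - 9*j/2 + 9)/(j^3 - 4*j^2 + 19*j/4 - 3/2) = 2*(j^2 - j - 6)/(2*j^2 - 5*j + 2)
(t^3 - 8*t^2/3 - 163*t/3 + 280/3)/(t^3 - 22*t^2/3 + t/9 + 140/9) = 3*(t^2 - t - 56)/(3*t^2 - 17*t - 28)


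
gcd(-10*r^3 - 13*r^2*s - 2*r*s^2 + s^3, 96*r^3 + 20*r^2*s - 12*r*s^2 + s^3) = 2*r + s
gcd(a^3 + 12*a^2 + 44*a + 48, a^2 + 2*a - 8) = a + 4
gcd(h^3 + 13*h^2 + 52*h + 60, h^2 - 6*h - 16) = h + 2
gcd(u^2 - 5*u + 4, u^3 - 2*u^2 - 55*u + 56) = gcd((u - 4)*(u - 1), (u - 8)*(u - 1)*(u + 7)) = u - 1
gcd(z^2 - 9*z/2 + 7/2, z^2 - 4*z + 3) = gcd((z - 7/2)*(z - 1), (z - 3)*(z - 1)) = z - 1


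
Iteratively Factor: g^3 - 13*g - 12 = (g + 1)*(g^2 - g - 12) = (g - 4)*(g + 1)*(g + 3)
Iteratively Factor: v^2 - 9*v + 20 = (v - 5)*(v - 4)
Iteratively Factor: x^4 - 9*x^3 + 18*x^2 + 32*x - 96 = (x - 4)*(x^3 - 5*x^2 - 2*x + 24) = (x - 4)*(x - 3)*(x^2 - 2*x - 8) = (x - 4)^2*(x - 3)*(x + 2)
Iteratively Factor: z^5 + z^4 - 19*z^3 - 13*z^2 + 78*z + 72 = (z + 2)*(z^4 - z^3 - 17*z^2 + 21*z + 36) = (z + 2)*(z + 4)*(z^3 - 5*z^2 + 3*z + 9) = (z + 1)*(z + 2)*(z + 4)*(z^2 - 6*z + 9) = (z - 3)*(z + 1)*(z + 2)*(z + 4)*(z - 3)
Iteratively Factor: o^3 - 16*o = (o)*(o^2 - 16) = o*(o - 4)*(o + 4)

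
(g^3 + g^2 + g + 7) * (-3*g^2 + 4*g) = -3*g^5 + g^4 + g^3 - 17*g^2 + 28*g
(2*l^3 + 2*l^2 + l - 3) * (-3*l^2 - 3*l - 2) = -6*l^5 - 12*l^4 - 13*l^3 + 2*l^2 + 7*l + 6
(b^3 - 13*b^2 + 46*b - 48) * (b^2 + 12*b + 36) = b^5 - b^4 - 74*b^3 + 36*b^2 + 1080*b - 1728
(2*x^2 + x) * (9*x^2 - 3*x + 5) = 18*x^4 + 3*x^3 + 7*x^2 + 5*x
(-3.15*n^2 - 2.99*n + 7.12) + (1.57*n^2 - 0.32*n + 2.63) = -1.58*n^2 - 3.31*n + 9.75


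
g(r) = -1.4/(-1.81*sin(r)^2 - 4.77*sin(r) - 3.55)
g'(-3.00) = 0.70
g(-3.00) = 0.48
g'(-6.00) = -0.31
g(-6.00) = 0.28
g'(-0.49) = -1.30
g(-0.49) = 0.82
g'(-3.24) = 0.44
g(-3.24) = 0.35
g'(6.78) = -0.21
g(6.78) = 0.22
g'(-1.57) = -0.00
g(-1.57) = 2.37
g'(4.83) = -0.54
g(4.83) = 2.34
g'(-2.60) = 1.41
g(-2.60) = 0.89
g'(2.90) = 0.33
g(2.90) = 0.29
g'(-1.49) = -0.37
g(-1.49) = 2.36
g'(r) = -1.4*(3.62*sin(r)*cos(r) + 4.77*cos(r))/(-1.81*sin(r)^2 - 4.77*sin(r) - 3.55)^2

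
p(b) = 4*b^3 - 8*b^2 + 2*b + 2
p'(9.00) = 830.00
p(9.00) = 2288.00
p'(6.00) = 338.00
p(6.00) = 590.00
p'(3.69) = 106.35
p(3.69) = 101.42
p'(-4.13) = 272.76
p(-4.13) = -424.50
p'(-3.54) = 209.02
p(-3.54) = -282.78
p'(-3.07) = 164.22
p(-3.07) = -195.28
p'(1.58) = 6.68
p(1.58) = 0.97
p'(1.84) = 13.19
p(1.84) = 3.51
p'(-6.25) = 570.75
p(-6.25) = -1299.56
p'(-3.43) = 198.06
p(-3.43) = -260.39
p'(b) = 12*b^2 - 16*b + 2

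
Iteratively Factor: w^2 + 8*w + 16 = (w + 4)*(w + 4)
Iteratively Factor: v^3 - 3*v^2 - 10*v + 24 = (v - 4)*(v^2 + v - 6) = (v - 4)*(v + 3)*(v - 2)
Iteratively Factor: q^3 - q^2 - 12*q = (q + 3)*(q^2 - 4*q) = (q - 4)*(q + 3)*(q)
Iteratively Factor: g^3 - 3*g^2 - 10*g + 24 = (g + 3)*(g^2 - 6*g + 8) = (g - 4)*(g + 3)*(g - 2)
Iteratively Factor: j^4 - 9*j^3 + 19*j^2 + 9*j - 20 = (j + 1)*(j^3 - 10*j^2 + 29*j - 20) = (j - 5)*(j + 1)*(j^2 - 5*j + 4) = (j - 5)*(j - 1)*(j + 1)*(j - 4)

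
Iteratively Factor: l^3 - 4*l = (l + 2)*(l^2 - 2*l) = (l - 2)*(l + 2)*(l)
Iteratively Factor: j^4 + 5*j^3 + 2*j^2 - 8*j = (j + 2)*(j^3 + 3*j^2 - 4*j) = (j + 2)*(j + 4)*(j^2 - j) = j*(j + 2)*(j + 4)*(j - 1)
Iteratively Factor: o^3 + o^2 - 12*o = (o - 3)*(o^2 + 4*o) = (o - 3)*(o + 4)*(o)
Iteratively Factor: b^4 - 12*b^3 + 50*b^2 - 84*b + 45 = (b - 5)*(b^3 - 7*b^2 + 15*b - 9) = (b - 5)*(b - 1)*(b^2 - 6*b + 9) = (b - 5)*(b - 3)*(b - 1)*(b - 3)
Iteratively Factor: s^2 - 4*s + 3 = (s - 3)*(s - 1)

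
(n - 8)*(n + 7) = n^2 - n - 56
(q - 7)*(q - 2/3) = q^2 - 23*q/3 + 14/3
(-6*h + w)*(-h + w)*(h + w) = 6*h^3 - h^2*w - 6*h*w^2 + w^3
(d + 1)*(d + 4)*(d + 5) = d^3 + 10*d^2 + 29*d + 20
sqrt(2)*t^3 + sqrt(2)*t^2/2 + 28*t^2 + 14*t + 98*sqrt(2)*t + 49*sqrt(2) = (t + 7*sqrt(2))^2*(sqrt(2)*t + sqrt(2)/2)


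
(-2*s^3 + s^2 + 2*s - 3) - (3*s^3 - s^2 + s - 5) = -5*s^3 + 2*s^2 + s + 2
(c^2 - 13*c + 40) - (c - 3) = c^2 - 14*c + 43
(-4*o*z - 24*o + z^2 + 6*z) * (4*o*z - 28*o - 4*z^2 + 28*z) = -16*o^2*z^2 + 16*o^2*z + 672*o^2 + 20*o*z^3 - 20*o*z^2 - 840*o*z - 4*z^4 + 4*z^3 + 168*z^2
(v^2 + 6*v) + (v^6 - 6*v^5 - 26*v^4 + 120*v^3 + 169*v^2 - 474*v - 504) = v^6 - 6*v^5 - 26*v^4 + 120*v^3 + 170*v^2 - 468*v - 504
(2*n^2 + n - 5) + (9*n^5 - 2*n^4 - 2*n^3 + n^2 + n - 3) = 9*n^5 - 2*n^4 - 2*n^3 + 3*n^2 + 2*n - 8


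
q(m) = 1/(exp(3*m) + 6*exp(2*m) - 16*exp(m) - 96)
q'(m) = (-3*exp(3*m) - 12*exp(2*m) + 16*exp(m))/(exp(3*m) + 6*exp(2*m) - 16*exp(m) - 96)^2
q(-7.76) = -0.01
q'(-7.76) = 0.00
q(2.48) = 0.00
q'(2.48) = -0.00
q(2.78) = 0.00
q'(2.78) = -0.00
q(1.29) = -0.04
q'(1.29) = -0.33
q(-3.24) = -0.01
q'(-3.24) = 0.00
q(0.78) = -0.01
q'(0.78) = -0.01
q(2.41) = 0.00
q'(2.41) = -0.00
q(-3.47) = -0.01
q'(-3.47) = 0.00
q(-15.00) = -0.01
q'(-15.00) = 0.00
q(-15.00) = -0.01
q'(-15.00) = 0.00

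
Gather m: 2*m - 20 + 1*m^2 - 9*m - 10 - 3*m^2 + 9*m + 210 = -2*m^2 + 2*m + 180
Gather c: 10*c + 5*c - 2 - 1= 15*c - 3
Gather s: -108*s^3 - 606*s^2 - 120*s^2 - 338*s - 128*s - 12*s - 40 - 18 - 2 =-108*s^3 - 726*s^2 - 478*s - 60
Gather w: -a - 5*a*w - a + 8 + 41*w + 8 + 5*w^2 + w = -2*a + 5*w^2 + w*(42 - 5*a) + 16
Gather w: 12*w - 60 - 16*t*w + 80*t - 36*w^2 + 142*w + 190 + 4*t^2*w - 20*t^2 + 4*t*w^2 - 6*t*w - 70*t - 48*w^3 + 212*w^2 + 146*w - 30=-20*t^2 + 10*t - 48*w^3 + w^2*(4*t + 176) + w*(4*t^2 - 22*t + 300) + 100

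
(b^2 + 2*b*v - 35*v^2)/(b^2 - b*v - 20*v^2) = (b + 7*v)/(b + 4*v)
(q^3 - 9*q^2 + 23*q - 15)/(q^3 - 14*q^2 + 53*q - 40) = (q - 3)/(q - 8)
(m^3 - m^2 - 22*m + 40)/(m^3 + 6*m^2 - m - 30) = (m - 4)/(m + 3)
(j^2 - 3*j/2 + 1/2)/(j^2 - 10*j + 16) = (2*j^2 - 3*j + 1)/(2*(j^2 - 10*j + 16))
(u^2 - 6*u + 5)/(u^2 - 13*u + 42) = (u^2 - 6*u + 5)/(u^2 - 13*u + 42)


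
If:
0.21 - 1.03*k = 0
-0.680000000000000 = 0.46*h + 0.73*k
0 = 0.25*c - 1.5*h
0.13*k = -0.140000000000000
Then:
No Solution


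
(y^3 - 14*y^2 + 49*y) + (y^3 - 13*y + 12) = 2*y^3 - 14*y^2 + 36*y + 12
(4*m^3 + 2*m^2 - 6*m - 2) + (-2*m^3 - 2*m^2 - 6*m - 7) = 2*m^3 - 12*m - 9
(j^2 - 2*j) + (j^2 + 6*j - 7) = 2*j^2 + 4*j - 7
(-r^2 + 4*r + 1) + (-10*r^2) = -11*r^2 + 4*r + 1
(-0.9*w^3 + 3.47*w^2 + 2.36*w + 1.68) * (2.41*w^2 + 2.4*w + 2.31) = -2.169*w^5 + 6.2027*w^4 + 11.9366*w^3 + 17.7285*w^2 + 9.4836*w + 3.8808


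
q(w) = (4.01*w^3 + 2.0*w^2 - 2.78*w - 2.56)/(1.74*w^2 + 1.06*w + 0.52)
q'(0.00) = 4.69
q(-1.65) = -3.00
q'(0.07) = 5.79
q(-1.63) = -2.95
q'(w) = (-3.48*w - 1.06)*(4.01*w^3 + 2.0*w^2 - 2.78*w - 2.56)/(1.74*w^2 + 1.06*w + 0.52)^2 + (12.03*w^2 + 4.0*w - 2.78)/(1.74*w^2 + 1.06*w + 0.52) = (6.9774*w^4 + 8.5012*w^3 + 13.2128*w^2 + 10.9888*w + 1.268)/(3.0276*w^4 + 3.6888*w^3 + 2.9332*w^2 + 1.1024*w + 0.2704)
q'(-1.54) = 2.63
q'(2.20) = 2.70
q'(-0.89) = 0.37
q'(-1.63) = 2.65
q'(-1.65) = 2.65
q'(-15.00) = 2.31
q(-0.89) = -1.39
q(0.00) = -4.92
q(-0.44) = -3.31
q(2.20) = 3.88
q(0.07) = -4.55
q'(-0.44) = -9.65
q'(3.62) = 2.46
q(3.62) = 7.50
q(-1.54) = -2.71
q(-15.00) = -34.68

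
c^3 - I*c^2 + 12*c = c*(c - 4*I)*(c + 3*I)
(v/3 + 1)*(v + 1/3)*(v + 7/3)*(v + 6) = v^4/3 + 35*v^3/9 + 385*v^2/27 + 55*v/3 + 14/3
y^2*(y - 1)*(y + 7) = y^4 + 6*y^3 - 7*y^2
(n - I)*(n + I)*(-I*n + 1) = -I*n^3 + n^2 - I*n + 1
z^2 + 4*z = z*(z + 4)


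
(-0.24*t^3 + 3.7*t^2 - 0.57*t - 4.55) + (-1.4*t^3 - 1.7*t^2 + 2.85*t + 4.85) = -1.64*t^3 + 2.0*t^2 + 2.28*t + 0.3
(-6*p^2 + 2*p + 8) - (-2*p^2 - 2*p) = -4*p^2 + 4*p + 8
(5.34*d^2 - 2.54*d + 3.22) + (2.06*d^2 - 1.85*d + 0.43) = 7.4*d^2 - 4.39*d + 3.65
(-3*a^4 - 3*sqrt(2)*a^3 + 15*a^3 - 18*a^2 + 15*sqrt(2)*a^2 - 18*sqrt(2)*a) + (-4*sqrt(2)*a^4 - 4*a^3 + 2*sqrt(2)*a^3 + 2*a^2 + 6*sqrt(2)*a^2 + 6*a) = -4*sqrt(2)*a^4 - 3*a^4 - sqrt(2)*a^3 + 11*a^3 - 16*a^2 + 21*sqrt(2)*a^2 - 18*sqrt(2)*a + 6*a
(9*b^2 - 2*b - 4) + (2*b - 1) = 9*b^2 - 5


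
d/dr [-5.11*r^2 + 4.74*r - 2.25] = 4.74 - 10.22*r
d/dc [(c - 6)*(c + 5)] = 2*c - 1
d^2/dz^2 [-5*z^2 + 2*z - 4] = -10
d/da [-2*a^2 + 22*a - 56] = 22 - 4*a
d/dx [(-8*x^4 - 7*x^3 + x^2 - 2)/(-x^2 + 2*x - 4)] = (16*x^5 - 41*x^4 + 100*x^3 + 86*x^2 - 12*x + 4)/(x^4 - 4*x^3 + 12*x^2 - 16*x + 16)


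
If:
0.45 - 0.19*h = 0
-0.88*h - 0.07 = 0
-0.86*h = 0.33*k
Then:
No Solution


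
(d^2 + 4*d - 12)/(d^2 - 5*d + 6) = (d + 6)/(d - 3)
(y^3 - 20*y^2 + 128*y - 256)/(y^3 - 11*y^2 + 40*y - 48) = (y^2 - 16*y + 64)/(y^2 - 7*y + 12)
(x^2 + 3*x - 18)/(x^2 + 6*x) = (x - 3)/x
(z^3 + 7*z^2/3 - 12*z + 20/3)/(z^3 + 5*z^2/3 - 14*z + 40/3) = (3*z - 2)/(3*z - 4)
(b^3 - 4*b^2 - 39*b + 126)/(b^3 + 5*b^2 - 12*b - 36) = (b - 7)/(b + 2)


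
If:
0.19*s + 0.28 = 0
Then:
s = -1.47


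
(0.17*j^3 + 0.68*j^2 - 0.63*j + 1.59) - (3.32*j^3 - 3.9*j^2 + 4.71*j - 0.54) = -3.15*j^3 + 4.58*j^2 - 5.34*j + 2.13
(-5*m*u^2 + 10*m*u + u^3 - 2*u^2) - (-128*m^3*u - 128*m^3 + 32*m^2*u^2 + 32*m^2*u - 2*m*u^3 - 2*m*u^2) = 128*m^3*u + 128*m^3 - 32*m^2*u^2 - 32*m^2*u + 2*m*u^3 - 3*m*u^2 + 10*m*u + u^3 - 2*u^2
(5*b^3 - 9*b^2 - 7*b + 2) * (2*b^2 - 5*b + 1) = 10*b^5 - 43*b^4 + 36*b^3 + 30*b^2 - 17*b + 2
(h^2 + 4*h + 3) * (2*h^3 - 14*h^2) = 2*h^5 - 6*h^4 - 50*h^3 - 42*h^2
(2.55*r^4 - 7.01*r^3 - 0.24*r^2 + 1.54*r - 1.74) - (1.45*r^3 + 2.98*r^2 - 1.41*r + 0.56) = 2.55*r^4 - 8.46*r^3 - 3.22*r^2 + 2.95*r - 2.3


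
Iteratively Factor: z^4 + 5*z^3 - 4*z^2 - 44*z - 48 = (z - 3)*(z^3 + 8*z^2 + 20*z + 16) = (z - 3)*(z + 4)*(z^2 + 4*z + 4) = (z - 3)*(z + 2)*(z + 4)*(z + 2)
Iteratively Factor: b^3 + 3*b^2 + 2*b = (b + 1)*(b^2 + 2*b) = b*(b + 1)*(b + 2)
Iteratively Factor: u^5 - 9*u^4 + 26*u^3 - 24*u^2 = (u)*(u^4 - 9*u^3 + 26*u^2 - 24*u) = u*(u - 2)*(u^3 - 7*u^2 + 12*u) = u^2*(u - 2)*(u^2 - 7*u + 12) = u^2*(u - 3)*(u - 2)*(u - 4)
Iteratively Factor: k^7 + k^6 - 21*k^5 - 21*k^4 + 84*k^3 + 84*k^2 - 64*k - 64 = (k - 4)*(k^6 + 5*k^5 - k^4 - 25*k^3 - 16*k^2 + 20*k + 16) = (k - 4)*(k + 1)*(k^5 + 4*k^4 - 5*k^3 - 20*k^2 + 4*k + 16) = (k - 4)*(k + 1)^2*(k^4 + 3*k^3 - 8*k^2 - 12*k + 16) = (k - 4)*(k - 2)*(k + 1)^2*(k^3 + 5*k^2 + 2*k - 8) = (k - 4)*(k - 2)*(k + 1)^2*(k + 4)*(k^2 + k - 2) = (k - 4)*(k - 2)*(k - 1)*(k + 1)^2*(k + 4)*(k + 2)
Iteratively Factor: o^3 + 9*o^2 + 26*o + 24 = (o + 2)*(o^2 + 7*o + 12) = (o + 2)*(o + 4)*(o + 3)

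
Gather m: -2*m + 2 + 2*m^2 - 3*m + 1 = 2*m^2 - 5*m + 3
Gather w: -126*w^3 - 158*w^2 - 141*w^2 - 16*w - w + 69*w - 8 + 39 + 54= -126*w^3 - 299*w^2 + 52*w + 85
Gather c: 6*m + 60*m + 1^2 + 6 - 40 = 66*m - 33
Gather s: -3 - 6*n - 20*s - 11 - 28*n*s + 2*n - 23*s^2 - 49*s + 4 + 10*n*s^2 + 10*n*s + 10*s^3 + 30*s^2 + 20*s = -4*n + 10*s^3 + s^2*(10*n + 7) + s*(-18*n - 49) - 10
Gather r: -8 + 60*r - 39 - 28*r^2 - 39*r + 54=-28*r^2 + 21*r + 7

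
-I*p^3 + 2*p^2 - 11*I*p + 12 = (p - 3*I)*(p + 4*I)*(-I*p + 1)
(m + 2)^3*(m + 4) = m^4 + 10*m^3 + 36*m^2 + 56*m + 32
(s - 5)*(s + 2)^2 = s^3 - s^2 - 16*s - 20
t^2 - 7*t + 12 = (t - 4)*(t - 3)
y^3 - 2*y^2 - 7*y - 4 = (y - 4)*(y + 1)^2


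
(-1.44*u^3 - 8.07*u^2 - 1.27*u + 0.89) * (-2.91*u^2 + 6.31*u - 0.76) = 4.1904*u^5 + 14.3973*u^4 - 46.1316*u^3 - 4.4704*u^2 + 6.5811*u - 0.6764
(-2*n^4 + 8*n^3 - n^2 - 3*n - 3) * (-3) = 6*n^4 - 24*n^3 + 3*n^2 + 9*n + 9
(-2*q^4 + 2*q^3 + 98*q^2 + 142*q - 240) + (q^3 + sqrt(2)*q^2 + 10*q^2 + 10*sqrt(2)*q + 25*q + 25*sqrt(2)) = -2*q^4 + 3*q^3 + sqrt(2)*q^2 + 108*q^2 + 10*sqrt(2)*q + 167*q - 240 + 25*sqrt(2)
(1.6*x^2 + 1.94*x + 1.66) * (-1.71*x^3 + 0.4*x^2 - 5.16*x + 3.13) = -2.736*x^5 - 2.6774*x^4 - 10.3186*x^3 - 4.3384*x^2 - 2.4934*x + 5.1958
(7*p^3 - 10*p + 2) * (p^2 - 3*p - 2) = 7*p^5 - 21*p^4 - 24*p^3 + 32*p^2 + 14*p - 4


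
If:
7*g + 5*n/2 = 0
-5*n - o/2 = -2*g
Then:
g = o/32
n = -7*o/80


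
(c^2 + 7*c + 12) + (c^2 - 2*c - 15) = 2*c^2 + 5*c - 3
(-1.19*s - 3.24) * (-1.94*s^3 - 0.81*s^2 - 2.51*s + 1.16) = 2.3086*s^4 + 7.2495*s^3 + 5.6113*s^2 + 6.752*s - 3.7584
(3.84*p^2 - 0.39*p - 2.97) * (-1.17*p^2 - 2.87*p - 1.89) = -4.4928*p^4 - 10.5645*p^3 - 2.6634*p^2 + 9.261*p + 5.6133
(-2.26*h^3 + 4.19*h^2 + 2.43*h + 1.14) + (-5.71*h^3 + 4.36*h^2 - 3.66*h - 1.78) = -7.97*h^3 + 8.55*h^2 - 1.23*h - 0.64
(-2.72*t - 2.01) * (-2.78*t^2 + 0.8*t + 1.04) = 7.5616*t^3 + 3.4118*t^2 - 4.4368*t - 2.0904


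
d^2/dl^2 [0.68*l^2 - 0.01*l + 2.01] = 1.36000000000000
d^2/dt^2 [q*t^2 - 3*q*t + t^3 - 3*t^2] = 2*q + 6*t - 6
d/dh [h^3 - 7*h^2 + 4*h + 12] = 3*h^2 - 14*h + 4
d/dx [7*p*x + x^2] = 7*p + 2*x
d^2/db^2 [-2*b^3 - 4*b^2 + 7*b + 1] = -12*b - 8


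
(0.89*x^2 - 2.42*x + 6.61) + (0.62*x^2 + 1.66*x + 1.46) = 1.51*x^2 - 0.76*x + 8.07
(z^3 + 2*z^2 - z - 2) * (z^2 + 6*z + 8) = z^5 + 8*z^4 + 19*z^3 + 8*z^2 - 20*z - 16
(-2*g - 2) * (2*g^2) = -4*g^3 - 4*g^2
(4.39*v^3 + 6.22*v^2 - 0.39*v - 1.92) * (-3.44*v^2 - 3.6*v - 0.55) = -15.1016*v^5 - 37.2008*v^4 - 23.4649*v^3 + 4.5878*v^2 + 7.1265*v + 1.056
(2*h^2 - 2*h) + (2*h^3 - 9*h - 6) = 2*h^3 + 2*h^2 - 11*h - 6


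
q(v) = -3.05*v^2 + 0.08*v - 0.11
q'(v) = 0.08 - 6.1*v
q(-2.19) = -14.91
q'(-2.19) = 13.44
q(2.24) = -15.23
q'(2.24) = -13.58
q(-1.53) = -7.37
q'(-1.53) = 9.41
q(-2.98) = -27.43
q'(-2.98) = 18.26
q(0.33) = -0.42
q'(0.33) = -1.93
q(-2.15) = -14.38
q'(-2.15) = 13.20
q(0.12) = -0.14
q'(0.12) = -0.65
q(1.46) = -6.49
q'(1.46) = -8.83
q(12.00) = -438.35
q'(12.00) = -73.12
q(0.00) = -0.11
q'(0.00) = 0.08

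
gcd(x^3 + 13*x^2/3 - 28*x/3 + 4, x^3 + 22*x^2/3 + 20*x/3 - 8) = x^2 + 16*x/3 - 4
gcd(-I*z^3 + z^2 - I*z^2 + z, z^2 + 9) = 1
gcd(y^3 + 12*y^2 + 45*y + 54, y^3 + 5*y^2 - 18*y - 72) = y^2 + 9*y + 18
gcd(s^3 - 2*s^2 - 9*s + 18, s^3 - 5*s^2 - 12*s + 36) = s^2 + s - 6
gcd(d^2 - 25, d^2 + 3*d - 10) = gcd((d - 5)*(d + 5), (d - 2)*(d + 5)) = d + 5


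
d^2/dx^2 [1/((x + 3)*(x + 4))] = 2*((x + 3)^2 + (x + 3)*(x + 4) + (x + 4)^2)/((x + 3)^3*(x + 4)^3)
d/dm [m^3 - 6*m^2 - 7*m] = 3*m^2 - 12*m - 7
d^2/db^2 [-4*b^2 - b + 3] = -8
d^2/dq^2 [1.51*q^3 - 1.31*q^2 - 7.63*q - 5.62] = 9.06*q - 2.62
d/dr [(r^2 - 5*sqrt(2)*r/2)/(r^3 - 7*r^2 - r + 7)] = (r*(2*r - 5*sqrt(2))*(-3*r^2 + 14*r + 1) + (4*r - 5*sqrt(2))*(r^3 - 7*r^2 - r + 7))/(2*(r^3 - 7*r^2 - r + 7)^2)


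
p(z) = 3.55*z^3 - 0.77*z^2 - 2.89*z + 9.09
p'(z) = 10.65*z^2 - 1.54*z - 2.89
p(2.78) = 71.38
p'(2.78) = 75.14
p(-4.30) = -274.97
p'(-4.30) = 200.65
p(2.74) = 68.42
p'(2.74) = 72.85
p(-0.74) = 9.37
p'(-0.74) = 4.08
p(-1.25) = 4.57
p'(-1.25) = 15.68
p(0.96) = 8.75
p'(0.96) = 5.45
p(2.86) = 77.57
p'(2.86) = 79.82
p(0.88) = 8.37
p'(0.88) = 4.00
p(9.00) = 2508.66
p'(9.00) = 845.90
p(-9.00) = -2615.22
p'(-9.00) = 873.62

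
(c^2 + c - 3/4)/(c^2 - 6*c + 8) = (c^2 + c - 3/4)/(c^2 - 6*c + 8)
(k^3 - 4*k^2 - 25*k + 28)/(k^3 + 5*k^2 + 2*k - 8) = (k - 7)/(k + 2)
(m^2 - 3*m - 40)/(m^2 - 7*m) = (m^2 - 3*m - 40)/(m*(m - 7))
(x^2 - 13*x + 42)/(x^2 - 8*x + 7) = (x - 6)/(x - 1)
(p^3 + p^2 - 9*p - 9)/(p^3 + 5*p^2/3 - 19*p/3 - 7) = 3*(p - 3)/(3*p - 7)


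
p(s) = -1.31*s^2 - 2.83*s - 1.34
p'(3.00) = -10.69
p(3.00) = -21.62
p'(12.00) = -34.27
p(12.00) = -223.94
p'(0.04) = -2.93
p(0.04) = -1.46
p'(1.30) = -6.24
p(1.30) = -7.23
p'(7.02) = -21.22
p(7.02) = -85.76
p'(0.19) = -3.33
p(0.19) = -1.92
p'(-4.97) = 10.19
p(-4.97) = -19.63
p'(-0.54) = -1.42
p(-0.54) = -0.19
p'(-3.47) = 6.26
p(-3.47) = -7.29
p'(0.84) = -5.03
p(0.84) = -4.64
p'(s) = -2.62*s - 2.83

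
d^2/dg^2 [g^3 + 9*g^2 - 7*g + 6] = 6*g + 18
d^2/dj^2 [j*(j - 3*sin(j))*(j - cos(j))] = 3*j^2*sin(j) + j^2*cos(j) + 4*j*sin(j) - 6*j*sin(2*j) - 12*j*cos(j) + 6*j - 6*sin(j) - 2*cos(j) + 6*cos(2*j)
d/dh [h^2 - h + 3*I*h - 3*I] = 2*h - 1 + 3*I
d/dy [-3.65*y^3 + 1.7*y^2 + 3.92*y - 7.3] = -10.95*y^2 + 3.4*y + 3.92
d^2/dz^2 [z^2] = 2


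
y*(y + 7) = y^2 + 7*y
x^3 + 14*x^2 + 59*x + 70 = (x + 2)*(x + 5)*(x + 7)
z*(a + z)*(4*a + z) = 4*a^2*z + 5*a*z^2 + z^3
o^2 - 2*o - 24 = (o - 6)*(o + 4)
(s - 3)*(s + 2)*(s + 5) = s^3 + 4*s^2 - 11*s - 30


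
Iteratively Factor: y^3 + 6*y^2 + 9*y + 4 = (y + 4)*(y^2 + 2*y + 1) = (y + 1)*(y + 4)*(y + 1)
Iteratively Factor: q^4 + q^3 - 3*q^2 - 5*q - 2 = (q - 2)*(q^3 + 3*q^2 + 3*q + 1) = (q - 2)*(q + 1)*(q^2 + 2*q + 1) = (q - 2)*(q + 1)^2*(q + 1)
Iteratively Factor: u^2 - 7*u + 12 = (u - 4)*(u - 3)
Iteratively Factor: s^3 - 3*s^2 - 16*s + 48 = (s - 3)*(s^2 - 16) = (s - 3)*(s + 4)*(s - 4)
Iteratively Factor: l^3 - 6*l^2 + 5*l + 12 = (l + 1)*(l^2 - 7*l + 12) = (l - 3)*(l + 1)*(l - 4)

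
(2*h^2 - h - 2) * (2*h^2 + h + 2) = 4*h^4 - h^2 - 4*h - 4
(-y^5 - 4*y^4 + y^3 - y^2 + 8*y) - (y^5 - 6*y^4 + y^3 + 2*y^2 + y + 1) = -2*y^5 + 2*y^4 - 3*y^2 + 7*y - 1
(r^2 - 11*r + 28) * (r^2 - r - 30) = r^4 - 12*r^3 + 9*r^2 + 302*r - 840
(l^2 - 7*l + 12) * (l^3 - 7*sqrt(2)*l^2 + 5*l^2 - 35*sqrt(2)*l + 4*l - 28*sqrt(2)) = l^5 - 7*sqrt(2)*l^4 - 2*l^4 - 19*l^3 + 14*sqrt(2)*l^3 + 32*l^2 + 133*sqrt(2)*l^2 - 224*sqrt(2)*l + 48*l - 336*sqrt(2)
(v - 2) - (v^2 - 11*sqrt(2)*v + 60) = -v^2 + v + 11*sqrt(2)*v - 62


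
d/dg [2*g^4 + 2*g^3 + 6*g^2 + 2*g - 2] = 8*g^3 + 6*g^2 + 12*g + 2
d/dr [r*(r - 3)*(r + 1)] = 3*r^2 - 4*r - 3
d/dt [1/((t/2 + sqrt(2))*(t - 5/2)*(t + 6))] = 4*(-2*(t + 6)*(t + 2*sqrt(2)) - (t + 6)*(2*t - 5) - (t + 2*sqrt(2))*(2*t - 5))/((t + 6)^2*(t + 2*sqrt(2))^2*(2*t - 5)^2)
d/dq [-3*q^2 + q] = 1 - 6*q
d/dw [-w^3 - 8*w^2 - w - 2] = -3*w^2 - 16*w - 1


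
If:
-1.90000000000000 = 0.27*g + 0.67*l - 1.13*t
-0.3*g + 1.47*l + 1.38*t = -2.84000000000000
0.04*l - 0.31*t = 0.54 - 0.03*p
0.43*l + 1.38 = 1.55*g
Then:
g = 0.26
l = -2.26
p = 25.20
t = 0.41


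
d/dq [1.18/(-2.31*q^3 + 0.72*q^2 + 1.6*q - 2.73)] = (8.1774*q^2 - 1.6992*q - 1.888)/(2.31*q^3 - 0.72*q^2 - 1.6*q + 2.73)^2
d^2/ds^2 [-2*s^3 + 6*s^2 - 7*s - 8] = 12 - 12*s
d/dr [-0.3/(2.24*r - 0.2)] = 0.672/(2.24*r - 0.2)^2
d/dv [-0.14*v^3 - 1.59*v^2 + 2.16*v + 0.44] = -0.42*v^2 - 3.18*v + 2.16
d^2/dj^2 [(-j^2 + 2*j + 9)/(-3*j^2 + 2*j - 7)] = 12*(-2*j^3 - 51*j^2 + 48*j + 29)/(27*j^6 - 54*j^5 + 225*j^4 - 260*j^3 + 525*j^2 - 294*j + 343)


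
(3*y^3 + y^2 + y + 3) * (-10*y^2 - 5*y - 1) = -30*y^5 - 25*y^4 - 18*y^3 - 36*y^2 - 16*y - 3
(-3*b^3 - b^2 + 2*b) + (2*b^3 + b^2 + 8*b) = -b^3 + 10*b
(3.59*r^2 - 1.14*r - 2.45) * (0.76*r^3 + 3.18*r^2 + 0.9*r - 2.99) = 2.7284*r^5 + 10.5498*r^4 - 2.2562*r^3 - 19.5511*r^2 + 1.2036*r + 7.3255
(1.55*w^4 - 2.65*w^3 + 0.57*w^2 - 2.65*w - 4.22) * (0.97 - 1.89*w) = -2.9295*w^5 + 6.512*w^4 - 3.6478*w^3 + 5.5614*w^2 + 5.4053*w - 4.0934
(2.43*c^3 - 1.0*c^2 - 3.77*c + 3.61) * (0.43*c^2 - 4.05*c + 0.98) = 1.0449*c^5 - 10.2715*c^4 + 4.8103*c^3 + 15.8408*c^2 - 18.3151*c + 3.5378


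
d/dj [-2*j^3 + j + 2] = 1 - 6*j^2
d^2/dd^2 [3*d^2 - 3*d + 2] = 6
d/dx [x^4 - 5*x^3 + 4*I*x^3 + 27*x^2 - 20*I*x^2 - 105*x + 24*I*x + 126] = 4*x^3 + x^2*(-15 + 12*I) + x*(54 - 40*I) - 105 + 24*I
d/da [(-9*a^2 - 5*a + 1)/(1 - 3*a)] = (27*a^2 - 18*a - 2)/(9*a^2 - 6*a + 1)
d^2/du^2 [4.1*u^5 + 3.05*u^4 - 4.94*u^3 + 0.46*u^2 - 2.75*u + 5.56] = 82.0*u^3 + 36.6*u^2 - 29.64*u + 0.92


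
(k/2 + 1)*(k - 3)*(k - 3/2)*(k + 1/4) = k^4/2 - 9*k^3/8 - 41*k^2/16 + 63*k/16 + 9/8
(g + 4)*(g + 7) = g^2 + 11*g + 28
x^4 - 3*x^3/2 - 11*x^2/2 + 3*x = x*(x - 3)*(x - 1/2)*(x + 2)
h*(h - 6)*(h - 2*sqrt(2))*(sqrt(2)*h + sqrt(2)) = sqrt(2)*h^4 - 5*sqrt(2)*h^3 - 4*h^3 - 6*sqrt(2)*h^2 + 20*h^2 + 24*h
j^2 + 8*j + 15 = (j + 3)*(j + 5)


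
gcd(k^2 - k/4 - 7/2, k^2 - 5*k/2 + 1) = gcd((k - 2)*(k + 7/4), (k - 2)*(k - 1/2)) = k - 2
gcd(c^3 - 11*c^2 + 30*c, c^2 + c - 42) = c - 6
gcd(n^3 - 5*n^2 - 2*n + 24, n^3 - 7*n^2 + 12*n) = n^2 - 7*n + 12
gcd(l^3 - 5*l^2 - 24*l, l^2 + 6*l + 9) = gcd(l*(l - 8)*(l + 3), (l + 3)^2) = l + 3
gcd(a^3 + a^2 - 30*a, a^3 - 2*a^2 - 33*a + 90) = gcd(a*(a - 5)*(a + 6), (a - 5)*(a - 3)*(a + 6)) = a^2 + a - 30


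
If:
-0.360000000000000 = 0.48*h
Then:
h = -0.75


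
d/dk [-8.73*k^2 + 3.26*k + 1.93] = 3.26 - 17.46*k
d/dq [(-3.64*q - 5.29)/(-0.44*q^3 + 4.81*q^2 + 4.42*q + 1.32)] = (-3.2032*q^3 + 10.5256*q^2 + 50.8898*q + 18.577)/(0.1936*q^6 - 4.2328*q^5 + 19.2465*q^4 + 41.3588*q^3 + 32.2348*q^2 + 11.6688*q + 1.7424)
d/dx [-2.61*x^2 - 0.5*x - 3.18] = -5.22*x - 0.5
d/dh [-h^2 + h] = 1 - 2*h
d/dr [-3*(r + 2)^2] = -6*r - 12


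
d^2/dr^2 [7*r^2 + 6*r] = 14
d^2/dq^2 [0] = 0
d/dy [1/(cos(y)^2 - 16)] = 2*sin(y)*cos(y)/(cos(y)^2 - 16)^2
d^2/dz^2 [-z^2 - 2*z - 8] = -2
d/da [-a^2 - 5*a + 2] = -2*a - 5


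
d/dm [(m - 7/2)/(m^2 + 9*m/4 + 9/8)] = 64*(-m^2 + 7*m + 9)/(64*m^4 + 288*m^3 + 468*m^2 + 324*m + 81)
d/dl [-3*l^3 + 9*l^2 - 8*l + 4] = -9*l^2 + 18*l - 8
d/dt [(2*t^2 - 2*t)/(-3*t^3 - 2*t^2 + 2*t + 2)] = 2*(3*t^4 - 6*t^3 + 4*t - 2)/(9*t^6 + 12*t^5 - 8*t^4 - 20*t^3 - 4*t^2 + 8*t + 4)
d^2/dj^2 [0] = 0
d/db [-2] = 0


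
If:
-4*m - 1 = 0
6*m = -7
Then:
No Solution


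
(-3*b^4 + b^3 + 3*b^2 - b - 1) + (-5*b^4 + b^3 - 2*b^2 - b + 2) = -8*b^4 + 2*b^3 + b^2 - 2*b + 1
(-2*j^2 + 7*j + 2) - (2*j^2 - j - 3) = -4*j^2 + 8*j + 5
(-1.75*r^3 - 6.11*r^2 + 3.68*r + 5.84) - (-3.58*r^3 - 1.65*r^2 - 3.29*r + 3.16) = 1.83*r^3 - 4.46*r^2 + 6.97*r + 2.68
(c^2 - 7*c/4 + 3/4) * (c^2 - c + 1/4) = c^4 - 11*c^3/4 + 11*c^2/4 - 19*c/16 + 3/16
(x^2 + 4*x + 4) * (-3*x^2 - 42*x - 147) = -3*x^4 - 54*x^3 - 327*x^2 - 756*x - 588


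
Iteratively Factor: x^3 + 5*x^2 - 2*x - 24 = (x - 2)*(x^2 + 7*x + 12) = (x - 2)*(x + 4)*(x + 3)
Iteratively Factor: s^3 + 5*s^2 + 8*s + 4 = (s + 2)*(s^2 + 3*s + 2) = (s + 1)*(s + 2)*(s + 2)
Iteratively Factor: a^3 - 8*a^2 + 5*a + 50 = (a + 2)*(a^2 - 10*a + 25) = (a - 5)*(a + 2)*(a - 5)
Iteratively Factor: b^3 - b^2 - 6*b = (b + 2)*(b^2 - 3*b) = b*(b + 2)*(b - 3)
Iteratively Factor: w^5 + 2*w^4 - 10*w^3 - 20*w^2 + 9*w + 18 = (w + 3)*(w^4 - w^3 - 7*w^2 + w + 6) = (w + 1)*(w + 3)*(w^3 - 2*w^2 - 5*w + 6) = (w - 1)*(w + 1)*(w + 3)*(w^2 - w - 6) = (w - 3)*(w - 1)*(w + 1)*(w + 3)*(w + 2)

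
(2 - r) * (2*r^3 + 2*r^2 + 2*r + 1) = -2*r^4 + 2*r^3 + 2*r^2 + 3*r + 2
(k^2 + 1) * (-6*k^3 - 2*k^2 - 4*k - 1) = -6*k^5 - 2*k^4 - 10*k^3 - 3*k^2 - 4*k - 1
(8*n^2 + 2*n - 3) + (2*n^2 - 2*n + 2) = 10*n^2 - 1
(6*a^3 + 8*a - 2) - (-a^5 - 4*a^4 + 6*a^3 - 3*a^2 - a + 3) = a^5 + 4*a^4 + 3*a^2 + 9*a - 5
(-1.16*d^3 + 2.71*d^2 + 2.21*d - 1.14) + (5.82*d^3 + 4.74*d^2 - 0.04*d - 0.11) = 4.66*d^3 + 7.45*d^2 + 2.17*d - 1.25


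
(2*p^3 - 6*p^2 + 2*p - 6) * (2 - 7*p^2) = -14*p^5 + 42*p^4 - 10*p^3 + 30*p^2 + 4*p - 12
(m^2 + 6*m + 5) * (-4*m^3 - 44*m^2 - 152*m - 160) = -4*m^5 - 68*m^4 - 436*m^3 - 1292*m^2 - 1720*m - 800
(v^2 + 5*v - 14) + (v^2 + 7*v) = 2*v^2 + 12*v - 14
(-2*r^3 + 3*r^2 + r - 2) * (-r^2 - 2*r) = 2*r^5 + r^4 - 7*r^3 + 4*r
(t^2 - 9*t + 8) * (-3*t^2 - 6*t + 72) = -3*t^4 + 21*t^3 + 102*t^2 - 696*t + 576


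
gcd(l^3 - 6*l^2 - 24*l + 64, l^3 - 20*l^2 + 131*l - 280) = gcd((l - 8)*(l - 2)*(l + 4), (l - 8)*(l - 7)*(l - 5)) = l - 8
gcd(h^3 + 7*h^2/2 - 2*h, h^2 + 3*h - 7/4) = h - 1/2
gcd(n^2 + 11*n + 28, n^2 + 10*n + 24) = n + 4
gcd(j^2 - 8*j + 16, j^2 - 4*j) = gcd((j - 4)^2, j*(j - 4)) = j - 4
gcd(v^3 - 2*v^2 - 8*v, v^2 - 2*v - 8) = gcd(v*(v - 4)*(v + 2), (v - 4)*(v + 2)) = v^2 - 2*v - 8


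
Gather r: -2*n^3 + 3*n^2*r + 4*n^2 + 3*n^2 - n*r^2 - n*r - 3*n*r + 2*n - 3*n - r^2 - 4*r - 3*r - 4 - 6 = -2*n^3 + 7*n^2 - n + r^2*(-n - 1) + r*(3*n^2 - 4*n - 7) - 10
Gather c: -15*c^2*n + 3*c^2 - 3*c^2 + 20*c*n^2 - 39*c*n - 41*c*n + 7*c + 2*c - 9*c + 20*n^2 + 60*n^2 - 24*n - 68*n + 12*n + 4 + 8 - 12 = -15*c^2*n + c*(20*n^2 - 80*n) + 80*n^2 - 80*n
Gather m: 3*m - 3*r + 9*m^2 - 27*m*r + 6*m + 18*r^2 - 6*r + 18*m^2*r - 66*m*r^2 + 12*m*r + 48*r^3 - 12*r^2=m^2*(18*r + 9) + m*(-66*r^2 - 15*r + 9) + 48*r^3 + 6*r^2 - 9*r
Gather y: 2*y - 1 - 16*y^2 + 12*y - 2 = -16*y^2 + 14*y - 3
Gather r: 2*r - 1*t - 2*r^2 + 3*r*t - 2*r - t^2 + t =-2*r^2 + 3*r*t - t^2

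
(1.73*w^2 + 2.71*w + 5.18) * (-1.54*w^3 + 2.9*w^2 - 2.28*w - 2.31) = -2.6642*w^5 + 0.843599999999999*w^4 - 4.0626*w^3 + 4.8469*w^2 - 18.0705*w - 11.9658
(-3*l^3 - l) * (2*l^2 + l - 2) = -6*l^5 - 3*l^4 + 4*l^3 - l^2 + 2*l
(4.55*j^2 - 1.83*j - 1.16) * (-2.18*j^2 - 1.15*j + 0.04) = -9.919*j^4 - 1.2431*j^3 + 4.8153*j^2 + 1.2608*j - 0.0464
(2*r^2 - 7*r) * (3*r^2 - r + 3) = 6*r^4 - 23*r^3 + 13*r^2 - 21*r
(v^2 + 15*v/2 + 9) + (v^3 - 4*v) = v^3 + v^2 + 7*v/2 + 9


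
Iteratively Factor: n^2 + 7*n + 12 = (n + 3)*(n + 4)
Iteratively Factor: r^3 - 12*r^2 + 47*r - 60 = (r - 5)*(r^2 - 7*r + 12) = (r - 5)*(r - 4)*(r - 3)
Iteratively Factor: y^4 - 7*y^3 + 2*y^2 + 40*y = (y - 4)*(y^3 - 3*y^2 - 10*y) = (y - 5)*(y - 4)*(y^2 + 2*y) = (y - 5)*(y - 4)*(y + 2)*(y)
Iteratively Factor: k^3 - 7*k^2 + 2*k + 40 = (k - 5)*(k^2 - 2*k - 8) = (k - 5)*(k + 2)*(k - 4)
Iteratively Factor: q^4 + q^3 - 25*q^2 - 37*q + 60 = (q + 3)*(q^3 - 2*q^2 - 19*q + 20) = (q + 3)*(q + 4)*(q^2 - 6*q + 5) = (q - 5)*(q + 3)*(q + 4)*(q - 1)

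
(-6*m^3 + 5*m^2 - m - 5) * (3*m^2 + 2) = -18*m^5 + 15*m^4 - 15*m^3 - 5*m^2 - 2*m - 10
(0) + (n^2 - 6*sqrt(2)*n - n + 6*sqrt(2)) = n^2 - 6*sqrt(2)*n - n + 6*sqrt(2)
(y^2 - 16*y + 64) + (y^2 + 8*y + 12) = 2*y^2 - 8*y + 76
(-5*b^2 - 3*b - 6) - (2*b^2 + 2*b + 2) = -7*b^2 - 5*b - 8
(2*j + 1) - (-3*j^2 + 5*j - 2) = 3*j^2 - 3*j + 3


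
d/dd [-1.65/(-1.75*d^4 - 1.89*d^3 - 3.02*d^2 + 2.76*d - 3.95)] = (-11.55*d^3 - 9.3555*d^2 - 9.966*d + 4.554)/(1.75*d^4 + 1.89*d^3 + 3.02*d^2 - 2.76*d + 3.95)^2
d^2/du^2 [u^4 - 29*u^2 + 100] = 12*u^2 - 58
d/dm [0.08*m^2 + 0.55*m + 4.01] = 0.16*m + 0.55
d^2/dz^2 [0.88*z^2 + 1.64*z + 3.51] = 1.76000000000000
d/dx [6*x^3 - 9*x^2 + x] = 18*x^2 - 18*x + 1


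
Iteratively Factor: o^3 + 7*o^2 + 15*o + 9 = (o + 3)*(o^2 + 4*o + 3) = (o + 1)*(o + 3)*(o + 3)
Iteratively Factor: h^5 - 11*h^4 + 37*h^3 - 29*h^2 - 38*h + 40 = (h - 2)*(h^4 - 9*h^3 + 19*h^2 + 9*h - 20) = (h - 2)*(h - 1)*(h^3 - 8*h^2 + 11*h + 20) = (h - 5)*(h - 2)*(h - 1)*(h^2 - 3*h - 4) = (h - 5)*(h - 2)*(h - 1)*(h + 1)*(h - 4)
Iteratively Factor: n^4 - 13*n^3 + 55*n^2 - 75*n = (n - 5)*(n^3 - 8*n^2 + 15*n) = n*(n - 5)*(n^2 - 8*n + 15) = n*(n - 5)^2*(n - 3)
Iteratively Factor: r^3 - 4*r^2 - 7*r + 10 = (r + 2)*(r^2 - 6*r + 5) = (r - 5)*(r + 2)*(r - 1)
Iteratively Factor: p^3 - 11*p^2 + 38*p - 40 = (p - 4)*(p^2 - 7*p + 10) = (p - 5)*(p - 4)*(p - 2)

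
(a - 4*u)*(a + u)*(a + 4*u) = a^3 + a^2*u - 16*a*u^2 - 16*u^3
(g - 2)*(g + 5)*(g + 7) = g^3 + 10*g^2 + 11*g - 70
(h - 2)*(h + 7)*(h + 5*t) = h^3 + 5*h^2*t + 5*h^2 + 25*h*t - 14*h - 70*t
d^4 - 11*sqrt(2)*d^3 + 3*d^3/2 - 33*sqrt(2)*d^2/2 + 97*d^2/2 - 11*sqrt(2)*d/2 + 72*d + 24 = (d + 1/2)*(d + 1)*(d - 8*sqrt(2))*(d - 3*sqrt(2))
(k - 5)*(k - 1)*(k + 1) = k^3 - 5*k^2 - k + 5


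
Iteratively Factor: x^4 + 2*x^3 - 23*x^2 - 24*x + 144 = (x - 3)*(x^3 + 5*x^2 - 8*x - 48) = (x - 3)*(x + 4)*(x^2 + x - 12) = (x - 3)*(x + 4)^2*(x - 3)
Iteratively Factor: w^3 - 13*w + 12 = (w - 1)*(w^2 + w - 12) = (w - 1)*(w + 4)*(w - 3)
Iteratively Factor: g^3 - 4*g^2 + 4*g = (g)*(g^2 - 4*g + 4) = g*(g - 2)*(g - 2)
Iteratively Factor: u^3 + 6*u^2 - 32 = (u + 4)*(u^2 + 2*u - 8) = (u + 4)^2*(u - 2)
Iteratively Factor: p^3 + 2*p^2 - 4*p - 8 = (p + 2)*(p^2 - 4) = (p + 2)^2*(p - 2)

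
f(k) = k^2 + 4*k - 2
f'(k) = 2*k + 4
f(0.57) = 0.60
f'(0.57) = 5.14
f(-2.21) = -5.96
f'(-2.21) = -0.42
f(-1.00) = -5.00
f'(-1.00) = 2.00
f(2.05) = 10.40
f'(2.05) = 8.10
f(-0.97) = -4.94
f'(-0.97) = 2.06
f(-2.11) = -5.99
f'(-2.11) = -0.22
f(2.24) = 11.98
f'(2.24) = 8.48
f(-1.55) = -5.80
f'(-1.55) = 0.90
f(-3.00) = -5.00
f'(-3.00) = -2.00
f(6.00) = 58.00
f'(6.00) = 16.00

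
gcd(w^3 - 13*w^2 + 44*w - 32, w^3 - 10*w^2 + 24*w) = w - 4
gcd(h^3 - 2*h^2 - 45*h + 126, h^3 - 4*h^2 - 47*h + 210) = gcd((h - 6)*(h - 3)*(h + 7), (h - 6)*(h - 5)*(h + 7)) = h^2 + h - 42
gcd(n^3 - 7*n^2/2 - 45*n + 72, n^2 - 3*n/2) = n - 3/2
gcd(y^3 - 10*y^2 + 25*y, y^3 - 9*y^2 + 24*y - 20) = y - 5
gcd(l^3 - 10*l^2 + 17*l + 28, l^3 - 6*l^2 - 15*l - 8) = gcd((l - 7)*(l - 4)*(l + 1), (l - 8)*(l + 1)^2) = l + 1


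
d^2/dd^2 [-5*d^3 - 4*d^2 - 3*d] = -30*d - 8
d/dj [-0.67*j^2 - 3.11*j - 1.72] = -1.34*j - 3.11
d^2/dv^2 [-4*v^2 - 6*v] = -8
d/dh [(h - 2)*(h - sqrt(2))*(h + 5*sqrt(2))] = 3*h^2 - 4*h + 8*sqrt(2)*h - 8*sqrt(2) - 10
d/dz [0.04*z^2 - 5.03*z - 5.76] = 0.08*z - 5.03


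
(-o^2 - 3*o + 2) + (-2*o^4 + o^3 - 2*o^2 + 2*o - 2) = -2*o^4 + o^3 - 3*o^2 - o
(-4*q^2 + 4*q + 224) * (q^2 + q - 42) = -4*q^4 + 396*q^2 + 56*q - 9408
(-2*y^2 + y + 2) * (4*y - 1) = -8*y^3 + 6*y^2 + 7*y - 2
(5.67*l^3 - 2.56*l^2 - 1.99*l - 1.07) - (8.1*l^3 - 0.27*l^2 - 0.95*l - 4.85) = -2.43*l^3 - 2.29*l^2 - 1.04*l + 3.78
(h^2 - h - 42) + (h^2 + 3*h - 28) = 2*h^2 + 2*h - 70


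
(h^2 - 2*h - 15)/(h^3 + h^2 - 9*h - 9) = (h - 5)/(h^2 - 2*h - 3)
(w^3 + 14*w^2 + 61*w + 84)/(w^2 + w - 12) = (w^2 + 10*w + 21)/(w - 3)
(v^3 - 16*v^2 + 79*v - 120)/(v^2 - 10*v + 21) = (v^2 - 13*v + 40)/(v - 7)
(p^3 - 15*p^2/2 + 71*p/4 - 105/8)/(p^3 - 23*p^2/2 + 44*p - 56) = (p^2 - 4*p + 15/4)/(p^2 - 8*p + 16)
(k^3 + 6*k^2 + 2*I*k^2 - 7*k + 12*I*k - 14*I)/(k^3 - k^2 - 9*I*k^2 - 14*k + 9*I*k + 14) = (k^2 + k*(7 + 2*I) + 14*I)/(k^2 - 9*I*k - 14)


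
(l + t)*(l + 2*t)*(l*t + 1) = l^3*t + 3*l^2*t^2 + l^2 + 2*l*t^3 + 3*l*t + 2*t^2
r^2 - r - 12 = (r - 4)*(r + 3)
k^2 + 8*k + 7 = (k + 1)*(k + 7)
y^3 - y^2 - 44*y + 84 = (y - 6)*(y - 2)*(y + 7)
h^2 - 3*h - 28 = (h - 7)*(h + 4)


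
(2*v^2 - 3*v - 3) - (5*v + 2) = 2*v^2 - 8*v - 5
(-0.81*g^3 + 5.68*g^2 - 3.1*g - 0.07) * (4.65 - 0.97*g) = 0.7857*g^4 - 9.2761*g^3 + 29.419*g^2 - 14.3471*g - 0.3255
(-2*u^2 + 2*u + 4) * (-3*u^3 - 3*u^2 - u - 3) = 6*u^5 - 16*u^3 - 8*u^2 - 10*u - 12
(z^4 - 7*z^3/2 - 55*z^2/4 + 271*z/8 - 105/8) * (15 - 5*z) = -5*z^5 + 65*z^4/2 + 65*z^3/4 - 3005*z^2/8 + 2295*z/4 - 1575/8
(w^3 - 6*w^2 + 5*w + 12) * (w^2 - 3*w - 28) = w^5 - 9*w^4 - 5*w^3 + 165*w^2 - 176*w - 336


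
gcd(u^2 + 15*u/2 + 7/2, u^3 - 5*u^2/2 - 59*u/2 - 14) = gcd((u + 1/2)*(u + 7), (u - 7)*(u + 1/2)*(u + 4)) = u + 1/2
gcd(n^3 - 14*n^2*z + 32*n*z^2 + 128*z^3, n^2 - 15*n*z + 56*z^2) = -n + 8*z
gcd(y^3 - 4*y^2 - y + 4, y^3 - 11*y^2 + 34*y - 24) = y^2 - 5*y + 4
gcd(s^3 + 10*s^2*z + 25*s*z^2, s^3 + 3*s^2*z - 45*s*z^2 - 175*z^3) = s^2 + 10*s*z + 25*z^2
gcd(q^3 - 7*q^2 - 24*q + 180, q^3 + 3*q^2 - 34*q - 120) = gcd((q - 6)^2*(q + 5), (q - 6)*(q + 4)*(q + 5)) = q^2 - q - 30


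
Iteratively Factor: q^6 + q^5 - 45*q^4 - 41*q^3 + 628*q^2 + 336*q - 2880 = (q + 4)*(q^5 - 3*q^4 - 33*q^3 + 91*q^2 + 264*q - 720) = (q + 4)^2*(q^4 - 7*q^3 - 5*q^2 + 111*q - 180) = (q + 4)^3*(q^3 - 11*q^2 + 39*q - 45) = (q - 5)*(q + 4)^3*(q^2 - 6*q + 9) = (q - 5)*(q - 3)*(q + 4)^3*(q - 3)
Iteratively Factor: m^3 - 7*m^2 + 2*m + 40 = (m - 5)*(m^2 - 2*m - 8) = (m - 5)*(m - 4)*(m + 2)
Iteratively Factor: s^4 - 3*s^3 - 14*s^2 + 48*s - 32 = (s - 1)*(s^3 - 2*s^2 - 16*s + 32) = (s - 1)*(s + 4)*(s^2 - 6*s + 8) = (s - 4)*(s - 1)*(s + 4)*(s - 2)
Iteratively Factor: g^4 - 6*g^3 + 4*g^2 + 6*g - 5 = (g - 5)*(g^3 - g^2 - g + 1) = (g - 5)*(g - 1)*(g^2 - 1) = (g - 5)*(g - 1)^2*(g + 1)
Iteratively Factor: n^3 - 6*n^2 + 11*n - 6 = (n - 2)*(n^2 - 4*n + 3) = (n - 2)*(n - 1)*(n - 3)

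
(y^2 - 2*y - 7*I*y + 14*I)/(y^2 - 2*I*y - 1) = (-y^2 + 2*y + 7*I*y - 14*I)/(-y^2 + 2*I*y + 1)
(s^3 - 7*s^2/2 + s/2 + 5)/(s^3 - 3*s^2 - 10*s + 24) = (s^2 - 3*s/2 - 5/2)/(s^2 - s - 12)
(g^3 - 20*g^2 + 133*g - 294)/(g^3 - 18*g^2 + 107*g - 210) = (g - 7)/(g - 5)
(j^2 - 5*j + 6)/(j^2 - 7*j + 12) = (j - 2)/(j - 4)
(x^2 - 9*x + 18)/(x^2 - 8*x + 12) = (x - 3)/(x - 2)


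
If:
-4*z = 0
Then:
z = 0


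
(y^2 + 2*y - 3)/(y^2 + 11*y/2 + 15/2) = 2*(y - 1)/(2*y + 5)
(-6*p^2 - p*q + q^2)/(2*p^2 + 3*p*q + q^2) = (-3*p + q)/(p + q)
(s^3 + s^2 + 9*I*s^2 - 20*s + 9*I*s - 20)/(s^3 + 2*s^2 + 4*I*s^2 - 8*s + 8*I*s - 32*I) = (s^2 + s*(1 + 5*I) + 5*I)/(s^2 + 2*s - 8)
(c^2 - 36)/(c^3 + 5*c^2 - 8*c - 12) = (c - 6)/(c^2 - c - 2)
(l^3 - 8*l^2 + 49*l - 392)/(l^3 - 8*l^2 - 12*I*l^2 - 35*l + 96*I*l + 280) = (l + 7*I)/(l - 5*I)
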